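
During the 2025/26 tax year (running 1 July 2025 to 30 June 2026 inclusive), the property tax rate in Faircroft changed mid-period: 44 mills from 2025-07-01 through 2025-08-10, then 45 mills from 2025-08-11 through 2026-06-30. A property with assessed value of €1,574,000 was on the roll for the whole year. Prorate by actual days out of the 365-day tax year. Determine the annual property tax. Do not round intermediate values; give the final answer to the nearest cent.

€70,653.19

2025-07-01 to 2025-08-10: 41 days at 44 mills → €1,574,000 × 4.4% × 41/365 = €7,779.4411
2025-08-11 to 2026-06-30: 324 days at 45 mills → €1,574,000 × 4.5% × 324/365 = €62,873.7534
Total = €70,653.1945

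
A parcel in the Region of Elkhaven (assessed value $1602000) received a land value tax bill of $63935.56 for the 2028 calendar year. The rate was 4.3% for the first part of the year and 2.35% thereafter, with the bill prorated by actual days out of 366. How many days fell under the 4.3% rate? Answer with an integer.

308 days

Let d = days at the first rate; then 366 − d days at the second rate.
$1602000 × [4.3%·d + 2.35%·(366−d)] / 366 = $63935.56
Solving gives d = 308, so the new rate took effect on 4 Nov 2028.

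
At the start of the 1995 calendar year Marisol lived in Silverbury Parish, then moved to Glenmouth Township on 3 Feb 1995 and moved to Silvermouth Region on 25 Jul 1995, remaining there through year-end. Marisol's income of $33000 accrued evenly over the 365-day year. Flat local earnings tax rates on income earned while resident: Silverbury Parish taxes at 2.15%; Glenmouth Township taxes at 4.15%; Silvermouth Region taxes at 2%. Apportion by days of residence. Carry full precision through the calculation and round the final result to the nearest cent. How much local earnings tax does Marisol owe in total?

Silverbury Parish, 1 Jan – 2 Feb 1995: 33 days → $33000 × 2.15% × 33/365 = $64.1466
Glenmouth Township, 3 Feb – 24 Jul 1995: 172 days → $33000 × 4.15% × 172/365 = $645.3534
Silvermouth Region, 25 Jul – 31 Dec 1995: 160 days → $33000 × 2% × 160/365 = $289.3151
Total = $998.8151

$998.82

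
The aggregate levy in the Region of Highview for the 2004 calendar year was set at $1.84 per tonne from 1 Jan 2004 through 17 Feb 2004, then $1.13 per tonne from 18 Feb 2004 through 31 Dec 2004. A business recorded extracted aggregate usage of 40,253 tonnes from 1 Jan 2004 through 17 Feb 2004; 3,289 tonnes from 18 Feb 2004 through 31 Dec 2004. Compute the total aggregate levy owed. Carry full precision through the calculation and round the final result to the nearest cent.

1 Jan – 17 Feb 2004: 40,253 tonnes at $1.84/tonne → $74,065.52
18 Feb – 31 Dec 2004: 3,289 tonnes at $1.13/tonne → $3,716.57

$77,782.09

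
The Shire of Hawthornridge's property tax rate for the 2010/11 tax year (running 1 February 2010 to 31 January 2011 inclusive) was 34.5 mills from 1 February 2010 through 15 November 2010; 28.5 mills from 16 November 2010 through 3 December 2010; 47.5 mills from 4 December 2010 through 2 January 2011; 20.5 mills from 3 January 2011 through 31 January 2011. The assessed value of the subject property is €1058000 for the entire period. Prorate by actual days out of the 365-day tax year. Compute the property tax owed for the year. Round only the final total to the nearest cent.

€36141.57

1 February – 15 November 2010: 288 days at 34.5 mills → €1058000 × 3.45% × 288/365 = €28800.7890
16 November – 3 December 2010: 18 days at 28.5 mills → €1058000 × 2.85% × 18/365 = €1486.9973
4 December 2010 – 2 January 2011: 30 days at 47.5 mills → €1058000 × 4.75% × 30/365 = €4130.5479
3 January – 31 January 2011: 29 days at 20.5 mills → €1058000 × 2.05% × 29/365 = €1723.2356
Total = €36141.5699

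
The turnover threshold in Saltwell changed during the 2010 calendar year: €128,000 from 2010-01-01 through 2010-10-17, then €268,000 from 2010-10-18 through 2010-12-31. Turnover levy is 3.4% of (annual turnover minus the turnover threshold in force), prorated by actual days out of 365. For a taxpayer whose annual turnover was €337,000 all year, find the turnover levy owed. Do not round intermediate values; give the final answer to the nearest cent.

€6,127.92

2010-01-01 to 2010-10-17: 290 days, exemption €128,000 → (€337,000 − €128,000) × 3.4% × 290/365 = €5,645.8630
2010-10-18 to 2010-12-31: 75 days, exemption €268,000 → (€337,000 − €268,000) × 3.4% × 75/365 = €482.0548
Total = €6,127.9178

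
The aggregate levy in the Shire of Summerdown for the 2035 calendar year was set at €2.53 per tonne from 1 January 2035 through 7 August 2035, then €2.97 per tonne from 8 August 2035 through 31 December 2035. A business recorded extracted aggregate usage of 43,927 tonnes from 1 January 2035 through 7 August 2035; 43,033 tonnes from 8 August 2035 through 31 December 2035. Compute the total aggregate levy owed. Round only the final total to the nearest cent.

1 January – 7 August 2035: 43,927 tonnes at €2.53/tonne → €111,135.31
8 August – 31 December 2035: 43,033 tonnes at €2.97/tonne → €127,808.01

€238,943.32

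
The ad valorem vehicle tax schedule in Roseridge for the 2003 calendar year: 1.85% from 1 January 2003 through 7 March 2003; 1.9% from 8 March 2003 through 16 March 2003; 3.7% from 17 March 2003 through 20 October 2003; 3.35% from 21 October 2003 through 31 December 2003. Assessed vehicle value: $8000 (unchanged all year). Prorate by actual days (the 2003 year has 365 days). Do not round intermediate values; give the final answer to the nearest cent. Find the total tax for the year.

$260.16

1 January – 7 March 2003: 66 days at 1.85% → $8000 × 1.85% × 66/365 = $26.7616
8 March – 16 March 2003: 9 days at 1.9% → $8000 × 1.9% × 9/365 = $3.7479
17 March – 20 October 2003: 218 days at 3.7% → $8000 × 3.7% × 218/365 = $176.7890
21 October – 31 December 2003: 72 days at 3.35% → $8000 × 3.35% × 72/365 = $52.8658
Total = $260.1644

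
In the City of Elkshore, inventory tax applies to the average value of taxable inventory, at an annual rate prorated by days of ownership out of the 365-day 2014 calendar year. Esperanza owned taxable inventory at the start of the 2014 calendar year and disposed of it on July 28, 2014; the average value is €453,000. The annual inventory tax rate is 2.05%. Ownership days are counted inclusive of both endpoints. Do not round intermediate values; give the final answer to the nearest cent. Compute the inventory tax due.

Days held (January 1 – July 28, 2014): 209 out of 365
Tax = €453,000 × 2.05% × 209/365 = €5,317.4753

€5,317.48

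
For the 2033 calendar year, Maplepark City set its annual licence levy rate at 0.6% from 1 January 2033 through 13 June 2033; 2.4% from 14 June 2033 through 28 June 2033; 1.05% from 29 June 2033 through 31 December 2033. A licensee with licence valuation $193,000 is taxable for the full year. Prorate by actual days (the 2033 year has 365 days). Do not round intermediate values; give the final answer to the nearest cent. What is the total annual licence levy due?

$1,743.35

1 January – 13 June 2033: 164 days at 0.6% → $193,000 × 0.6% × 164/365 = $520.3068
14 June – 28 June 2033: 15 days at 2.4% → $193,000 × 2.4% × 15/365 = $190.3562
29 June – 31 December 2033: 186 days at 1.05% → $193,000 × 1.05% × 186/365 = $1,032.6822
Total = $1,743.3452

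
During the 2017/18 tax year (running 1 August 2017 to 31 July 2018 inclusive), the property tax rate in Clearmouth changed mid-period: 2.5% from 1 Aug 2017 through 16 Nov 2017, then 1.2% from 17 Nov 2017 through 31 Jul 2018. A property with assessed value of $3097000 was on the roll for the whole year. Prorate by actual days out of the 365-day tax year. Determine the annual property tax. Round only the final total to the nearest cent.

1 Aug – 16 Nov 2017: 108 days at 2.5% → $3097000 × 2.5% × 108/365 = $22909.3151
17 Nov 2017 – 31 Jul 2018: 257 days at 1.2% → $3097000 × 1.2% × 257/365 = $26167.5288
Total = $49076.8438

$49076.84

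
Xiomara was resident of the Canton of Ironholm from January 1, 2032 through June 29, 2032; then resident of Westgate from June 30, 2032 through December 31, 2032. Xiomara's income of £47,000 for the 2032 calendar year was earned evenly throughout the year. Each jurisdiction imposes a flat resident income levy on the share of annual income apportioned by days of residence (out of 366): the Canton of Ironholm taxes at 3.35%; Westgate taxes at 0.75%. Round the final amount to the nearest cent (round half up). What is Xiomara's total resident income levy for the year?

The Canton of Ironholm, January 1 – June 29, 2032: 181 days → £47,000 × 3.35% × 181/366 = £778.6462
Westgate, June 30 – December 31, 2032: 185 days → £47,000 × 0.75% × 185/366 = £178.1762
Total = £956.8224

£956.82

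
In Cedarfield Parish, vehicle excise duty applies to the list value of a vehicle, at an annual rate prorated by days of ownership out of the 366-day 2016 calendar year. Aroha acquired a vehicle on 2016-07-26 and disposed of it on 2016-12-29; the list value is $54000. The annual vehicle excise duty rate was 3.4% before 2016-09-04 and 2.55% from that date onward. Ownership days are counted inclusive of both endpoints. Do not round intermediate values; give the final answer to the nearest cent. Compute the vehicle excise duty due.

$640.84

2016-07-26 to 2016-09-03: 40 days at 3.4% → $54000 × 3.4% × 40/366 = $200.6557
2016-09-04 to 2016-12-29: 117 days at 2.55% → $54000 × 2.55% × 117/366 = $440.1885
Total = $640.8443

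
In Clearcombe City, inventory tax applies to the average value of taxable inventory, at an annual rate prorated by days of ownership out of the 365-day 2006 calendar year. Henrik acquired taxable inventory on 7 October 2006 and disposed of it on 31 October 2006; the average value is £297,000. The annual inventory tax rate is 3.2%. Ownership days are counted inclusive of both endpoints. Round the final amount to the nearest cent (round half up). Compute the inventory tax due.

£650.96

Days held (7 October – 31 October 2006): 25 out of 365
Tax = £297,000 × 3.2% × 25/365 = £650.9589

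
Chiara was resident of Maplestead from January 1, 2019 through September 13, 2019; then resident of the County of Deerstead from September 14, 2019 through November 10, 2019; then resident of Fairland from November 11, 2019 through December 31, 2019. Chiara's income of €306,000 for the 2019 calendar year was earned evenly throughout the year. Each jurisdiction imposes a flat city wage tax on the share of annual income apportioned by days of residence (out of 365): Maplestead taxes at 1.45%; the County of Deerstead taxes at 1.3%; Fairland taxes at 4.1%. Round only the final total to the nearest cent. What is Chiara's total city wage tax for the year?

Maplestead, January 1 – September 13, 2019: 256 days → €306,000 × 1.45% × 256/365 = €3,111.9781
The County of Deerstead, September 14 – November 10, 2019: 58 days → €306,000 × 1.3% × 58/365 = €632.1205
Fairland, November 11 – December 31, 2019: 51 days → €306,000 × 4.1% × 51/365 = €1,753.0027
Total = €5,497.1014

€5,497.10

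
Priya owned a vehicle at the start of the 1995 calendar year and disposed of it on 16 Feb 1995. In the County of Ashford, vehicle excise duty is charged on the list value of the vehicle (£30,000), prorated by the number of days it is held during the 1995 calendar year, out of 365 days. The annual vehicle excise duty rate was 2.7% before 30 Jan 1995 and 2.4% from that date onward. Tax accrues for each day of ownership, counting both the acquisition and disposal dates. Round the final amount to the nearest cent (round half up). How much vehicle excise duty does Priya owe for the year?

1 Jan – 29 Jan 1995: 29 days at 2.7% → £30,000 × 2.7% × 29/365 = £64.3562
30 Jan – 16 Feb 1995: 18 days at 2.4% → £30,000 × 2.4% × 18/365 = £35.5068
Total = £99.8630

£99.86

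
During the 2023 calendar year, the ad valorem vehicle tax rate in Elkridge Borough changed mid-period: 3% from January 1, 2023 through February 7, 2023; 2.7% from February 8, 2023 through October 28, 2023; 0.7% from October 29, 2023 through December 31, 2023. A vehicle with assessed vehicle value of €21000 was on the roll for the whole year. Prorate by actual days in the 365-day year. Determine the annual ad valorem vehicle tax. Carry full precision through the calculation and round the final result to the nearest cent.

€499.92

January 1 – February 7, 2023: 38 days at 3% → €21000 × 3% × 38/365 = €65.5890
February 8 – October 28, 2023: 263 days at 2.7% → €21000 × 2.7% × 263/365 = €408.5507
October 29 – December 31, 2023: 64 days at 0.7% → €21000 × 0.7% × 64/365 = €25.7753
Total = €499.9151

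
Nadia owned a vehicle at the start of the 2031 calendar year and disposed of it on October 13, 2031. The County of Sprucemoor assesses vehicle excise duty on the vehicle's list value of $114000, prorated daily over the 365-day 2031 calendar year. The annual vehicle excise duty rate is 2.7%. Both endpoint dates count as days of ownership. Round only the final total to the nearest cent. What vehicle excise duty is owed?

$2411.80

Days held (January 1 – October 13, 2031): 286 out of 365
Tax = $114000 × 2.7% × 286/365 = $2411.8027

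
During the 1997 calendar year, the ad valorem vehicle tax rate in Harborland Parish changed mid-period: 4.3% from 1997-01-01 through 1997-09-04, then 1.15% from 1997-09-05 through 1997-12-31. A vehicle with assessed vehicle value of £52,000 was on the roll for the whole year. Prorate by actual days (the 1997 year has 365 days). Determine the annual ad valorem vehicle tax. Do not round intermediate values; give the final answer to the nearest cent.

1997-01-01 to 1997-09-04: 247 days at 4.3% → £52,000 × 4.3% × 247/365 = £1,513.1288
1997-09-05 to 1997-12-31: 118 days at 1.15% → £52,000 × 1.15% × 118/365 = £193.3260
Total = £1,706.4548

£1,706.45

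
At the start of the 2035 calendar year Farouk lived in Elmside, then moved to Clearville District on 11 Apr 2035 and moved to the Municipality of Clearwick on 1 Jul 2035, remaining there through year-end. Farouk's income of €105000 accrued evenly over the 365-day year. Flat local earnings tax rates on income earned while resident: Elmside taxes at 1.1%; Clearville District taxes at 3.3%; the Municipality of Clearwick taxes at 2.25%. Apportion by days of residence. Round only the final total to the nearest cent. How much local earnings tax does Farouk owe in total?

€2276.34

Elmside, 1 Jan – 10 Apr 2035: 100 days → €105000 × 1.1% × 100/365 = €316.4384
Clearville District, 11 Apr – 30 Jun 2035: 81 days → €105000 × 3.3% × 81/365 = €768.9452
The Municipality of Clearwick, 1 Jul – 31 Dec 2035: 184 days → €105000 × 2.25% × 184/365 = €1190.9589
Total = €2276.3425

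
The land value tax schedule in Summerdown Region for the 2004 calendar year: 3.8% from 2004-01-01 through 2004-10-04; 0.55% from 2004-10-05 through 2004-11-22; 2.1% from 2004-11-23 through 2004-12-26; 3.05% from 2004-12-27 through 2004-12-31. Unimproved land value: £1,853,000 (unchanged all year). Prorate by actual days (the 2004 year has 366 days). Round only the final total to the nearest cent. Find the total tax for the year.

£59,235.25

2004-01-01 to 2004-10-04: 278 days at 3.8% → £1,853,000 × 3.8% × 278/366 = £53,483.8579
2004-10-05 to 2004-11-22: 49 days at 0.55% → £1,853,000 × 0.55% × 49/366 = £1,364.4358
2004-11-23 to 2004-12-26: 34 days at 2.1% → £1,853,000 × 2.1% × 34/366 = £3,614.8689
2004-12-27 to 2004-12-31: 5 days at 3.05% → £1,853,000 × 3.05% × 5/366 = £772.0833
Total = £59,235.2459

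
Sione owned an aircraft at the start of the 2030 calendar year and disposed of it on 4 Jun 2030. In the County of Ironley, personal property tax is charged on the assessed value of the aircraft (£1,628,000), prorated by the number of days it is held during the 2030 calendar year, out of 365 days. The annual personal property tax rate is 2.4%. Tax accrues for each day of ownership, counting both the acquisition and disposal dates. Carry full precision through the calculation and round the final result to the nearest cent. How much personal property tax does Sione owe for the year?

Days held (1 Jan – 4 Jun 2030): 155 out of 365
Tax = £1,628,000 × 2.4% × 155/365 = £16,592.2192

£16,592.22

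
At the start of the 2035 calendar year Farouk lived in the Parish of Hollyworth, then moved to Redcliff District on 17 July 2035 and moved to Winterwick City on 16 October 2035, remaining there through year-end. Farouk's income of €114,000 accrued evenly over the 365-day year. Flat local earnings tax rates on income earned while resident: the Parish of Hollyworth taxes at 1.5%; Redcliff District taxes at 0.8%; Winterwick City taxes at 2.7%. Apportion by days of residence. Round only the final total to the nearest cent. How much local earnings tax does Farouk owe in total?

The Parish of Hollyworth, 1 January – 16 July 2035: 197 days → €114,000 × 1.5% × 197/365 = €922.9315
Redcliff District, 17 July – 15 October 2035: 91 days → €114,000 × 0.8% × 91/365 = €227.3753
Winterwick City, 16 October – 31 December 2035: 77 days → €114,000 × 2.7% × 77/365 = €649.3315
Total = €1,799.6384

€1,799.64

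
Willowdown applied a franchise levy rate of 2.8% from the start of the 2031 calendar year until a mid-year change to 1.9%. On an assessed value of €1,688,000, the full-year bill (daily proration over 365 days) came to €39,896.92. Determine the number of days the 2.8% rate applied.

188 days

Let d = days at the first rate; then 365 − d days at the second rate.
€1,688,000 × [2.8%·d + 1.9%·(365−d)] / 365 = €39,896.92
Solving gives d = 188, so the new rate took effect on July 8, 2031.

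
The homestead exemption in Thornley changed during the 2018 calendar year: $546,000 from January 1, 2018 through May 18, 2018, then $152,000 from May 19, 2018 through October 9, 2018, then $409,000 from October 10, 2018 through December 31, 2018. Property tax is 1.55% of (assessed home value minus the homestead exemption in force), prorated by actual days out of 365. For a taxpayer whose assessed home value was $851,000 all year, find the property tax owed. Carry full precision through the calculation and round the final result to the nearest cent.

$7,619.72

January 1 – May 18, 2018: 138 days, exemption $546,000 → ($851,000 − $546,000) × 1.55% × 138/365 = $1,787.3836
May 19 – October 9, 2018: 144 days, exemption $152,000 → ($851,000 − $152,000) × 1.55% × 144/365 = $4,274.4329
October 10 – December 31, 2018: 83 days, exemption $409,000 → ($851,000 − $409,000) × 1.55% × 83/365 = $1,557.8986
Total = $7,619.7151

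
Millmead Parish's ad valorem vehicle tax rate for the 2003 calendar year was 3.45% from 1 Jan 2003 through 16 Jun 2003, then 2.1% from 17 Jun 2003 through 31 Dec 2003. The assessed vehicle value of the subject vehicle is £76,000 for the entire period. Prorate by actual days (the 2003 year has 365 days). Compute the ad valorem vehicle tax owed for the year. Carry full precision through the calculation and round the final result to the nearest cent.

£2,065.43

1 Jan – 16 Jun 2003: 167 days at 3.45% → £76,000 × 3.45% × 167/365 = £1,199.6548
17 Jun – 31 Dec 2003: 198 days at 2.1% → £76,000 × 2.1% × 198/365 = £865.7753
Total = £2,065.4301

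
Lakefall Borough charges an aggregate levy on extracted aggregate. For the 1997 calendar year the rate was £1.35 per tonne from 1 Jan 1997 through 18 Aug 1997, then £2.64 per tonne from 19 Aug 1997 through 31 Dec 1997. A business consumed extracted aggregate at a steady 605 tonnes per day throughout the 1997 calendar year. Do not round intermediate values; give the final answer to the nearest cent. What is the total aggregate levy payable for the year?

£403474.50

1 Jan – 18 Aug 1997: 230 days × 605 tonnes/day = 139,150 tonnes at £1.35/tonne → £187852.50
19 Aug – 31 Dec 1997: 135 days × 605 tonnes/day = 81,675 tonnes at £2.64/tonne → £215622.00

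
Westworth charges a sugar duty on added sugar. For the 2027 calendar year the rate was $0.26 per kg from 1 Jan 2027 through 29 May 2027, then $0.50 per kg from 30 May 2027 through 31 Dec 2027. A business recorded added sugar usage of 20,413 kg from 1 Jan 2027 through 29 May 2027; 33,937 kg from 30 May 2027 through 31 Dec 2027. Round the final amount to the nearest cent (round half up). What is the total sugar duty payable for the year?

1 Jan – 29 May 2027: 20,413 kg at $0.26/kg → $5307.38
30 May – 31 Dec 2027: 33,937 kg at $0.50/kg → $16968.50

$22275.88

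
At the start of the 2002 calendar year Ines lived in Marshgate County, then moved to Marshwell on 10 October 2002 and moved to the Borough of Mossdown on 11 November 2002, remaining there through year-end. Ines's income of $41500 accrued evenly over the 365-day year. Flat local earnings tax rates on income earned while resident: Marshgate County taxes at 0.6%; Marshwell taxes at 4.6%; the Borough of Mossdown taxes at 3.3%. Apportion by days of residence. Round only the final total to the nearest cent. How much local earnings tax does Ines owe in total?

Marshgate County, 1 January – 9 October 2002: 282 days → $41500 × 0.6% × 282/365 = $192.3781
Marshwell, 10 October – 10 November 2002: 32 days → $41500 × 4.6% × 32/365 = $167.3644
The Borough of Mossdown, 11 November – 31 December 2002: 51 days → $41500 × 3.3% × 51/365 = $191.3548
Total = $551.0973

$551.10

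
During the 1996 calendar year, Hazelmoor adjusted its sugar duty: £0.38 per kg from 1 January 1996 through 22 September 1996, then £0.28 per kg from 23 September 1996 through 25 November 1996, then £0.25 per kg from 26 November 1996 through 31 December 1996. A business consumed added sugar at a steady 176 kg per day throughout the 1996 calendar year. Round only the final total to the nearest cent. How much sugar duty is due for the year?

£22,528.00

1 January – 22 September 1996: 266 days × 176 kg/day = 46,816 kg at £0.38/kg → £17,790.08
23 September – 25 November 1996: 64 days × 176 kg/day = 11,264 kg at £0.28/kg → £3,153.92
26 November – 31 December 1996: 36 days × 176 kg/day = 6,336 kg at £0.25/kg → £1,584.00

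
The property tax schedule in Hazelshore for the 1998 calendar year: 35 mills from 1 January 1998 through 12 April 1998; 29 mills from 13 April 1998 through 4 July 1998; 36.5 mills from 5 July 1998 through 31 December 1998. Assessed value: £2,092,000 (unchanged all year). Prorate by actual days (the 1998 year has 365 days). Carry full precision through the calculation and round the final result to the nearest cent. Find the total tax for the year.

£71,913.22

1 January – 12 April 1998: 102 days at 35 mills → £2,092,000 × 3.5% × 102/365 = £20,461.4795
13 April – 4 July 1998: 83 days at 29 mills → £2,092,000 × 2.9% × 83/365 = £13,795.7370
5 July – 31 December 1998: 180 days at 36.5 mills → £2,092,000 × 3.65% × 180/365 = £37,656.0000
Total = £71,913.2164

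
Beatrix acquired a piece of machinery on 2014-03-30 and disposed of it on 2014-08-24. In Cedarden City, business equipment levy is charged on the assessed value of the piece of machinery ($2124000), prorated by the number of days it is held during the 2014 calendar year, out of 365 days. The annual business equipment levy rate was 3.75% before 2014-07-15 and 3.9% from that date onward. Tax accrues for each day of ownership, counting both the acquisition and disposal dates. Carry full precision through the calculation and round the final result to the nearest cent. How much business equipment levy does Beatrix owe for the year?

$32654.32

2014-03-30 to 2014-07-14: 107 days at 3.75% → $2124000 × 3.75% × 107/365 = $23349.4521
2014-07-15 to 2014-08-24: 41 days at 3.9% → $2124000 × 3.9% × 41/365 = $9304.8658
Total = $32654.3178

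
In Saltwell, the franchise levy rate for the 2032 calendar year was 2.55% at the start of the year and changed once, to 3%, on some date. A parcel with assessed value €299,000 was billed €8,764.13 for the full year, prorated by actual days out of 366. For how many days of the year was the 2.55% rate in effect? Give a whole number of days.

Let d = days at the first rate; then 366 − d days at the second rate.
€299,000 × [2.55%·d + 3%·(366−d)] / 366 = €8,764.13
Solving gives d = 56, so the new rate took effect on 26 February 2032.

56 days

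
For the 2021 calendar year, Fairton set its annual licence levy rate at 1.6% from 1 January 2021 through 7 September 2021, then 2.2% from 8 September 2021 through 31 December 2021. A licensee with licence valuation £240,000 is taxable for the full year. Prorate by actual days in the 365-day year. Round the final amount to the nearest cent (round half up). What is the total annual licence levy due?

1 January – 7 September 2021: 250 days at 1.6% → £240,000 × 1.6% × 250/365 = £2,630.1370
8 September – 31 December 2021: 115 days at 2.2% → £240,000 × 2.2% × 115/365 = £1,663.5616
Total = £4,293.6986

£4,293.70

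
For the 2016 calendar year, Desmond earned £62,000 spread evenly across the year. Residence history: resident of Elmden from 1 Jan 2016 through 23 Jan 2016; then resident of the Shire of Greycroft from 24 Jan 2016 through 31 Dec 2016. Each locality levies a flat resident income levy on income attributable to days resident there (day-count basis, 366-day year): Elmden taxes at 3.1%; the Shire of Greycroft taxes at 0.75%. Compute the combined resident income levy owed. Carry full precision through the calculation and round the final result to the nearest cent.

Elmden, 1 Jan – 23 Jan 2016: 23 days → £62,000 × 3.1% × 23/366 = £120.7814
The Shire of Greycroft, 24 Jan – 31 Dec 2016: 343 days → £62,000 × 0.75% × 343/366 = £435.7787
Total = £556.5601

£556.56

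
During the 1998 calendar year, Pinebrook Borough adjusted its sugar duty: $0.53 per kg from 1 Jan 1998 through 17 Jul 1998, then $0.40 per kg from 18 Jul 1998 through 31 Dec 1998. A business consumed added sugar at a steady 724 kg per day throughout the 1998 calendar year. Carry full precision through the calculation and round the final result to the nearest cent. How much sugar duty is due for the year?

1 Jan – 17 Jul 1998: 198 days × 724 kg/day = 143,352 kg at $0.53/kg → $75,976.56
18 Jul – 31 Dec 1998: 167 days × 724 kg/day = 120,908 kg at $0.40/kg → $48,363.20

$124,339.76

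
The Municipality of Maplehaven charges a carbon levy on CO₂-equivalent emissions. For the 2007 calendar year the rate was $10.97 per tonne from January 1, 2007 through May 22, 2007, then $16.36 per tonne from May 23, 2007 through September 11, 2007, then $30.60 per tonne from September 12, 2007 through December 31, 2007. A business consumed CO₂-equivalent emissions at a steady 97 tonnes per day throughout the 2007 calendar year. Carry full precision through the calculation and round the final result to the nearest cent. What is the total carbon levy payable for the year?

$658,306.02

January 1 – May 22, 2007: 142 days × 97 tonnes/day = 13,774 tonnes at $10.97/tonne → $151,100.78
May 23 – September 11, 2007: 112 days × 97 tonnes/day = 10,864 tonnes at $16.36/tonne → $177,735.04
September 12 – December 31, 2007: 111 days × 97 tonnes/day = 10,767 tonnes at $30.60/tonne → $329,470.20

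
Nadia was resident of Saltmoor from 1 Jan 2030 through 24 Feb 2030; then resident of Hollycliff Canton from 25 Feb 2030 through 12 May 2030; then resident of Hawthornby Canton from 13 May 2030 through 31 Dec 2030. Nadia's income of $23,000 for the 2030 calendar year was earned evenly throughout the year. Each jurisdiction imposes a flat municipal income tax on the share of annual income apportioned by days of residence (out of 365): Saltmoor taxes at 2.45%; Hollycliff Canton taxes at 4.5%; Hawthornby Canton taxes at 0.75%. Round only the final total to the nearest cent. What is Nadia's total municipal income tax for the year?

Saltmoor, 1 Jan – 24 Feb 2030: 55 days → $23,000 × 2.45% × 55/365 = $84.9110
Hollycliff Canton, 25 Feb – 12 May 2030: 77 days → $23,000 × 4.5% × 77/365 = $218.3425
Hawthornby Canton, 13 May – 31 Dec 2030: 233 days → $23,000 × 0.75% × 233/365 = $110.1164
Total = $413.3699

$413.37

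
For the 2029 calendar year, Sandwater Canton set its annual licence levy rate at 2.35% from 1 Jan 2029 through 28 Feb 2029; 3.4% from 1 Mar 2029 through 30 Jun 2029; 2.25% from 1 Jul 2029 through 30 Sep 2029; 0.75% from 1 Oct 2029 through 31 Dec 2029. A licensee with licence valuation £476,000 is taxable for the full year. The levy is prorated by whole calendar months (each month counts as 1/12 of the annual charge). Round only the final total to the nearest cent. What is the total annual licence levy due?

£10,829.00

1 Jan – 28 Feb 2029: 2 months at 2.35% → £476,000 × 2.35% × 2/12 = £1,864.3333
1 Mar – 30 Jun 2029: 4 months at 3.4% → £476,000 × 3.4% × 4/12 = £5,394.6667
1 Jul – 30 Sep 2029: 3 months at 2.25% → £476,000 × 2.25% × 3/12 = £2,677.5000
1 Oct – 31 Dec 2029: 3 months at 0.75% → £476,000 × 0.75% × 3/12 = £892.5000
Total = £10,829.0000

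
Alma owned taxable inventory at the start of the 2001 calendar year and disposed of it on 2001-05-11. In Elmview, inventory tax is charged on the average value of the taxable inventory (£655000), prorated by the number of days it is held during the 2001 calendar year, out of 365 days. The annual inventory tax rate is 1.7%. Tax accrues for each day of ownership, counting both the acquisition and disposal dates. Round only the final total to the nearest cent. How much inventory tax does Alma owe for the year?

Days held (2001-01-01 to 2001-05-11): 131 out of 365
Tax = £655000 × 1.7% × 131/365 = £3996.3973

£3996.40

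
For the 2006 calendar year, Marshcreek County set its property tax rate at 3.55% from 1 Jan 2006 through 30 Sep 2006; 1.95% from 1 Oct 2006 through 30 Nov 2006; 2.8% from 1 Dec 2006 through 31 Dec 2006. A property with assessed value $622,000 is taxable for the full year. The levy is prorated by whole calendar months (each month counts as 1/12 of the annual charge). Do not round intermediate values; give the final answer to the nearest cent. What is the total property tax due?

$20,033.58

1 Jan – 30 Sep 2006: 9 months at 3.55% → $622,000 × 3.55% × 9/12 = $16,560.7500
1 Oct – 30 Nov 2006: 2 months at 1.95% → $622,000 × 1.95% × 2/12 = $2,021.5000
1 Dec – 31 Dec 2006: 1 month at 2.8% → $622,000 × 2.8% × 1/12 = $1,451.3333
Total = $20,033.5833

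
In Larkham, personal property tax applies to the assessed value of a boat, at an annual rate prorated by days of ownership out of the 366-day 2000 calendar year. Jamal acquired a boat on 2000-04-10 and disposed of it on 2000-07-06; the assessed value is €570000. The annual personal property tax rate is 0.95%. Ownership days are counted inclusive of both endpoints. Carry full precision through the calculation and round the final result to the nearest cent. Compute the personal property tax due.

€1301.97

Days held (2000-04-10 to 2000-07-06): 88 out of 366
Tax = €570000 × 0.95% × 88/366 = €1301.9672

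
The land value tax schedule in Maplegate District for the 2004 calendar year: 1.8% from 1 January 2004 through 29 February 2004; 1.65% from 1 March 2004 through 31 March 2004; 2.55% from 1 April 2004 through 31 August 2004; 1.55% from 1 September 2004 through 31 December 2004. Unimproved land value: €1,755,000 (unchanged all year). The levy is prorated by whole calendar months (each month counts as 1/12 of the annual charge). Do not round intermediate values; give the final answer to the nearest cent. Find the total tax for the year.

€35,392.50

1 January – 29 February 2004: 2 months at 1.8% → €1,755,000 × 1.8% × 2/12 = €5,265.0000
1 March – 31 March 2004: 1 month at 1.65% → €1,755,000 × 1.65% × 1/12 = €2,413.1250
1 April – 31 August 2004: 5 months at 2.55% → €1,755,000 × 2.55% × 5/12 = €18,646.8750
1 September – 31 December 2004: 4 months at 1.55% → €1,755,000 × 1.55% × 4/12 = €9,067.5000
Total = €35,392.5000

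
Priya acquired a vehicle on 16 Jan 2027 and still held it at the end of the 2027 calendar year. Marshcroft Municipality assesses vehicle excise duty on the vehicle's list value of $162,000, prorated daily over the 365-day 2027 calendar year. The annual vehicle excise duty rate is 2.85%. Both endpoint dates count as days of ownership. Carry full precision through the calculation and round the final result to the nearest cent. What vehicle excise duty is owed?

Days held (16 Jan – 31 Dec 2027): 350 out of 365
Tax = $162,000 × 2.85% × 350/365 = $4,427.2603

$4,427.26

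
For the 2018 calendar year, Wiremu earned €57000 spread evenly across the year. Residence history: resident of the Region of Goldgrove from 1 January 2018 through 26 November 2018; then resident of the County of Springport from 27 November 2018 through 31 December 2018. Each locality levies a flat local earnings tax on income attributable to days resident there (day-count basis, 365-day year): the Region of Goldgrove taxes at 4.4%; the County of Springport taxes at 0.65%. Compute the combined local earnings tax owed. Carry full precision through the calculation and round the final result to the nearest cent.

The Region of Goldgrove, 1 January – 26 November 2018: 330 days → €57000 × 4.4% × 330/365 = €2267.5068
The County of Springport, 27 November – 31 December 2018: 35 days → €57000 × 0.65% × 35/365 = €35.5274
Total = €2303.0342

€2303.03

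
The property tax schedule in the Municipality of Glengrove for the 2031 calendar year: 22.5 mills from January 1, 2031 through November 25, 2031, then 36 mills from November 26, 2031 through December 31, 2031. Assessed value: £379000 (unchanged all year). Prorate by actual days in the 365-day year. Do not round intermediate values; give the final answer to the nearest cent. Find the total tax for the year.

January 1 – November 25, 2031: 329 days at 22.5 mills → £379000 × 2.25% × 329/365 = £7686.4315
November 26 – December 31, 2031: 36 days at 36 mills → £379000 × 3.6% × 36/365 = £1345.7096
Total = £9032.1411

£9032.14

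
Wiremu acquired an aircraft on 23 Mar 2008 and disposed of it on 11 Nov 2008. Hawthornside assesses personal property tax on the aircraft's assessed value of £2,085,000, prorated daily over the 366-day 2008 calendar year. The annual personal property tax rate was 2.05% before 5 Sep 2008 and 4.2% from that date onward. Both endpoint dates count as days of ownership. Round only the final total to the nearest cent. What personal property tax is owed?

23 Mar – 4 Sep 2008: 166 days at 2.05% → £2,085,000 × 2.05% × 166/366 = £19,385.9426
5 Sep – 11 Nov 2008: 68 days at 4.2% → £2,085,000 × 4.2% × 68/366 = £16,269.8361
Total = £35,655.7787

£35,655.78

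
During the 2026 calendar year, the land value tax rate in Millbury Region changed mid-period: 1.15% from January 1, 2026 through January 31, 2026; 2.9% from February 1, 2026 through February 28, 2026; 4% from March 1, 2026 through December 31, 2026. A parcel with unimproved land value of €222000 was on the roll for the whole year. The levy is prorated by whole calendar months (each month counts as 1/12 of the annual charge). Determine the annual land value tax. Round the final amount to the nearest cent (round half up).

€8149.25

January 1 – January 31, 2026: 1 month at 1.15% → €222000 × 1.15% × 1/12 = €212.7500
February 1 – February 28, 2026: 1 month at 2.9% → €222000 × 2.9% × 1/12 = €536.5000
March 1 – December 31, 2026: 10 months at 4% → €222000 × 4% × 10/12 = €7400.0000
Total = €8149.2500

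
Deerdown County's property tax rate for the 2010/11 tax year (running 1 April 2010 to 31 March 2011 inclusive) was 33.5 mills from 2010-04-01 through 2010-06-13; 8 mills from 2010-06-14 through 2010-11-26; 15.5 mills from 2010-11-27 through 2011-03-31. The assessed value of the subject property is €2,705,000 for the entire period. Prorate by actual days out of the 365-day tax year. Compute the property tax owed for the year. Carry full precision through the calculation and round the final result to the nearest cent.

2010-04-01 to 2010-06-13: 74 days at 33.5 mills → €2,705,000 × 3.35% × 74/365 = €18,371.7671
2010-06-14 to 2010-11-26: 166 days at 8 mills → €2,705,000 × 0.8% × 166/365 = €9,841.7534
2010-11-27 to 2011-03-31: 125 days at 15.5 mills → €2,705,000 × 1.55% × 125/365 = €14,358.7329
Total = €42,572.2534

€42,572.25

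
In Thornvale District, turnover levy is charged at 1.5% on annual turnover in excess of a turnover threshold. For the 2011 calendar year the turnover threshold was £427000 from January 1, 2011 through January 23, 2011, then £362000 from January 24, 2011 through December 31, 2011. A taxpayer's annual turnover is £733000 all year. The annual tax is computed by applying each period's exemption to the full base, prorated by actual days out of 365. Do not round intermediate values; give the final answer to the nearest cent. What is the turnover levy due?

£5503.56

January 1 – January 23, 2011: 23 days, exemption £427000 → (£733000 − £427000) × 1.5% × 23/365 = £289.2329
January 24 – December 31, 2011: 342 days, exemption £362000 → (£733000 − £362000) × 1.5% × 342/365 = £5214.3288
Total = £5503.5616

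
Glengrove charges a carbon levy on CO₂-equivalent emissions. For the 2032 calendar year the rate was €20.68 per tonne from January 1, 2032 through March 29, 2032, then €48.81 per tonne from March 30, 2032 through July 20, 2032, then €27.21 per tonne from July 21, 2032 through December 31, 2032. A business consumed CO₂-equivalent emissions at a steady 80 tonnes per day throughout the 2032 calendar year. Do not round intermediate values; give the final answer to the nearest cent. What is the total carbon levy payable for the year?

January 1 – March 29, 2032: 89 days × 80 tonnes/day = 7,120 tonnes at €20.68/tonne → €147241.60
March 30 – July 20, 2032: 113 days × 80 tonnes/day = 9,040 tonnes at €48.81/tonne → €441242.40
July 21 – December 31, 2032: 164 days × 80 tonnes/day = 13,120 tonnes at €27.21/tonne → €356995.20

€945479.20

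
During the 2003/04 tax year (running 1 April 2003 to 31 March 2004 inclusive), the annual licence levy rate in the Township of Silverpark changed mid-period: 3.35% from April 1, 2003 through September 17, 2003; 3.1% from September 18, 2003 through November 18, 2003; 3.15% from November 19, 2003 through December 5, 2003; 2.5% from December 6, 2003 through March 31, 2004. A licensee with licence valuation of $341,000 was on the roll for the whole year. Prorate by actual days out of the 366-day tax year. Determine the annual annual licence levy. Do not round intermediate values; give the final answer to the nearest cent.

$10,320.84

April 1 – September 17, 2003: 170 days at 3.35% → $341,000 × 3.35% × 170/366 = $5,305.9973
September 18 – November 18, 2003: 62 days at 3.1% → $341,000 × 3.1% × 62/366 = $1,790.7158
November 19 – December 5, 2003: 17 days at 3.15% → $341,000 × 3.15% × 17/366 = $498.9221
December 6, 2003 – March 31, 2004: 117 days at 2.5% → $341,000 × 2.5% × 117/366 = $2,725.2049
Total = $10,320.8402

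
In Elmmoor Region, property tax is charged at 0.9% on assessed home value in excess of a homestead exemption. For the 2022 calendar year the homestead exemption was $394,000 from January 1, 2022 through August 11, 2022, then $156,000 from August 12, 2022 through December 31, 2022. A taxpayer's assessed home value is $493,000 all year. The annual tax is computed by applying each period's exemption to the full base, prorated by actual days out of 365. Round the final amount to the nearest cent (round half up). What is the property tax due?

January 1 – August 11, 2022: 223 days, exemption $394,000 → ($493,000 − $394,000) × 0.9% × 223/365 = $544.3644
August 12 – December 31, 2022: 142 days, exemption $156,000 → ($493,000 − $156,000) × 0.9% × 142/365 = $1,179.9616
Total = $1,724.3260

$1,724.33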